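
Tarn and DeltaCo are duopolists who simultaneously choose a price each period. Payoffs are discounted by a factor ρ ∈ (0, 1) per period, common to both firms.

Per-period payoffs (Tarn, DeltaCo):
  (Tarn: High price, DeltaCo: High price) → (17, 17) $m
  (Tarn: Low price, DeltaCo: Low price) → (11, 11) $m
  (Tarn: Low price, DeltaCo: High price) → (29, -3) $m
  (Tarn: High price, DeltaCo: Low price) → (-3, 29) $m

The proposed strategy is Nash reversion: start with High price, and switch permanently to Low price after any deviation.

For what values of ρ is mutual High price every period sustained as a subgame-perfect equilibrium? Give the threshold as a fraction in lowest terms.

Cooperation forever yields 17 each period: 17/(1−ρ).
Deviating yields 29 once, then 11 forever: 29 + 11ρ/(1−ρ).
No profitable deviation requires 17/(1−ρ) ≥ 29 + 11ρ/(1−ρ).
Multiplying by (1−ρ): 17 ≥ 29(1−ρ) + 11ρ = 29 − 18ρ.
So 18ρ ≥ 12, i.e. ρ ≥ 12/18 = 2/3.

2/3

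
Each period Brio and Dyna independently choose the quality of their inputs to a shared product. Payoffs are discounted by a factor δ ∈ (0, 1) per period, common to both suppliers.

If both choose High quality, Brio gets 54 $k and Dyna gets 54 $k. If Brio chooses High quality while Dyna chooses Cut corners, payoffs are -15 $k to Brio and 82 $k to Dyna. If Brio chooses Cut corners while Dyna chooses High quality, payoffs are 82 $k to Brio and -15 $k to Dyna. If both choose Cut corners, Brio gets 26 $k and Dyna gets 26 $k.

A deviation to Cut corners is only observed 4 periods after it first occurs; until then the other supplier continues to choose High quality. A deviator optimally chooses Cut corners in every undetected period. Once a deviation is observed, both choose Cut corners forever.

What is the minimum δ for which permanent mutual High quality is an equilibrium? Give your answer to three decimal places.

0.841

Deviating for the 4 undetected periods gains 82−54 = 28 per period over cooperation, then loses 54−26 = 28 per period forever once punishment starts.
Gain: 28(1 + δ + … + δ^3); loss: 28·δ^4/(1−δ).
No profitable deviation ⇔ 28(1−δ^4) ≤ 28·δ^4, i.e. δ^4 ≥ 28/(28+28) = 1/2.
Hence δ ≥ (1/2)^(1/4) ≈ 0.841.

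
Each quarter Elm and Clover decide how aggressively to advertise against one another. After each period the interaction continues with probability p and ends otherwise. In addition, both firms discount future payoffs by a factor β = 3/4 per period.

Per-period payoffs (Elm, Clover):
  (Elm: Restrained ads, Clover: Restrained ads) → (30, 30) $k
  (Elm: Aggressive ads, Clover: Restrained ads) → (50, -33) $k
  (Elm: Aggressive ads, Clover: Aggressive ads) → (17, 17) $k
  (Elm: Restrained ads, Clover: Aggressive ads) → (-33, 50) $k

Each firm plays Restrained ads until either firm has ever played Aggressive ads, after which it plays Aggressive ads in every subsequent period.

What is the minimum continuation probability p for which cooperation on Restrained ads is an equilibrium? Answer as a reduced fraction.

Expected continuation weight on next period's payoff is β·p = 3/4·p, which plays the role of the discount factor.
Cooperation requires 3/4·p ≥ (50−30)/(50−17) = 20/33, hence p ≥ 80/99.

80/99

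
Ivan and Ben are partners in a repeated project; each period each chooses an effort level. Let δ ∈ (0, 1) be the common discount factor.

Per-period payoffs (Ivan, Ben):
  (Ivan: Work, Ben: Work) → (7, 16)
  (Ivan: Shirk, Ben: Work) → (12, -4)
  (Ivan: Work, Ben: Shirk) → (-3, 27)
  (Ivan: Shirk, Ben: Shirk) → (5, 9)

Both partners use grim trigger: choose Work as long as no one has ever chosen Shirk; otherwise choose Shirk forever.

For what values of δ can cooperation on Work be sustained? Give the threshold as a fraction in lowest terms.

5/7

For Ivan: deviation gain 12−7 = 5, per-period punishment loss 7−5 = 2. IC gives δ ≥ 5/7.
For Ben: gain 11, loss 7 per period, so δ ≥ 11/18.
The tighter constraint is Ivan's, so cooperation needs δ ≥ 5/7.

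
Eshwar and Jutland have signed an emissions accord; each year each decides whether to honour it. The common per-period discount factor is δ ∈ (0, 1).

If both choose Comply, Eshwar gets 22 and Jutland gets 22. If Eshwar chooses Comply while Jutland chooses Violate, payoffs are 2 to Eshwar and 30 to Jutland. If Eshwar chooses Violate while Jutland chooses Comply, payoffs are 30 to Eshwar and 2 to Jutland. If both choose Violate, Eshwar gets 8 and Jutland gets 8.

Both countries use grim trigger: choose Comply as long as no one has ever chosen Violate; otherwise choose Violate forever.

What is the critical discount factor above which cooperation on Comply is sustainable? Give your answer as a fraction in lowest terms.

4/11

One-period gain from deviating is 30 − 22 = 8. The loss is 22 − 8 = 14 in every subsequent period, with present value 14·δ/(1−δ).
Deviation is unprofitable when 14·δ/(1−δ) ≥ 8, i.e. δ/(1−δ) ≥ 4/7.
Equivalently δ ≥ 8/(8+14) = 4/11.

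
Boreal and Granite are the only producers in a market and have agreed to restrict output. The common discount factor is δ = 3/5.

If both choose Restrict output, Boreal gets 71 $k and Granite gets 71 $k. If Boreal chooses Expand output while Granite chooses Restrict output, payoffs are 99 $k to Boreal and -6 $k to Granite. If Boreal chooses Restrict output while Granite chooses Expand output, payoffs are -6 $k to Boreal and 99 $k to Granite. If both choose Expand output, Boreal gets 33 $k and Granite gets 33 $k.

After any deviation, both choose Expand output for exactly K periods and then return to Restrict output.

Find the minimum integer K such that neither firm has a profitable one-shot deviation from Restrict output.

Need Σ_{k=1}^{K} δ^k ≥ (99−71)/(71−33) = 0.7368 at δ = 3/5.
At K = 1 the sum is 0.6000 < 0.7368; at K = 2 it is 0.9600 ≥ 0.7368.
So the minimum punishment length is K = 2.

2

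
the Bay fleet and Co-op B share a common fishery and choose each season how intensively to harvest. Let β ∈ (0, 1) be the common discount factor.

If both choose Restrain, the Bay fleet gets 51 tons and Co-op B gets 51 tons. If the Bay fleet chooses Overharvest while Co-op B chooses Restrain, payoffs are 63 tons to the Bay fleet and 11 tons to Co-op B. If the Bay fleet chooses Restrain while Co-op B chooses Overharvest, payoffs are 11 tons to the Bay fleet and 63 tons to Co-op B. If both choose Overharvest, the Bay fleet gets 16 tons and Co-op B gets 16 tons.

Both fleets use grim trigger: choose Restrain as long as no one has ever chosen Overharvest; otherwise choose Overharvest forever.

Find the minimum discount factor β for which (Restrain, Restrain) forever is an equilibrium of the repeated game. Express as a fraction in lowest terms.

12/47

Under grim trigger the critical discount factor is (T−C)/(T−P) with T = 63, C = 51, P = 16.
β* = (63−51)/(63−16) = 12/47.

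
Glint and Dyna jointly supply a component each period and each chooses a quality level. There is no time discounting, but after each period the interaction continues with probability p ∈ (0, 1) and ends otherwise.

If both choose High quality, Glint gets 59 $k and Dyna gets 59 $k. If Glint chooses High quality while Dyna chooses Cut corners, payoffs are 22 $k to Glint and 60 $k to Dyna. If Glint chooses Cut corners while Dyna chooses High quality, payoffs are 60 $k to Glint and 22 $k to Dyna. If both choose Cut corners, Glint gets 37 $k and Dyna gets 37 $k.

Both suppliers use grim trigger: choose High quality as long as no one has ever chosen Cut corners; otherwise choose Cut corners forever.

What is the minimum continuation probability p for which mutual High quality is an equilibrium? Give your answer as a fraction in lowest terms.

Expected cooperation value is 59 + p·59 + p²·59 + … = 59/(1−p); deviation gives 60 + p·37/(1−p).
59 ≥ 60(1−p) + 37p ⇒ 23p ≥ 1 ⇒ p ≥ 1/23.

1/23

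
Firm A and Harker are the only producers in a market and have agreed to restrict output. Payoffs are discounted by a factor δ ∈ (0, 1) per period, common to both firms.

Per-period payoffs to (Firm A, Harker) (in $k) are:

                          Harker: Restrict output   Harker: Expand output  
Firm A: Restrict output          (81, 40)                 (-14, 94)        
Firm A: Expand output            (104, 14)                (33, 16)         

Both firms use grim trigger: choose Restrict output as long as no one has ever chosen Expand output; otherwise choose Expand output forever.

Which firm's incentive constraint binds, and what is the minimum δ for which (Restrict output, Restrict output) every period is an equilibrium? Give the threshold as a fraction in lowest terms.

Harker; δ ≥ 9/13

Firm A: cooperation gives 81 each period; deviation gives 104 once then 33 forever.
  81/(1−δ) ≥ 104 + 33δ/(1−δ) ⇒ δ ≥ 23/71.
Harker: cooperation gives 40 each period; deviation gives 94 once then 16 forever.
  δ ≥ 54/78 = 9/13.
Both must hold, so the binding constraint is Harker's: δ ≥ 9/13.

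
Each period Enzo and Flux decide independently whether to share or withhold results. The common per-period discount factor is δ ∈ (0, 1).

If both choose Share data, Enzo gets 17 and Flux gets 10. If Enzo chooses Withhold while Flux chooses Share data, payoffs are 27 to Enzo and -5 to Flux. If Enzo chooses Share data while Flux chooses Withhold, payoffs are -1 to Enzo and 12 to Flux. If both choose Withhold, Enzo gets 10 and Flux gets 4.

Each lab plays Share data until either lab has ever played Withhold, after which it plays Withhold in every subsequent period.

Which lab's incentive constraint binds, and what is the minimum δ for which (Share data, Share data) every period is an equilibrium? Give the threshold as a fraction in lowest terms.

Enzo: cooperation gives 17 each period; deviation gives 27 once then 10 forever.
  17/(1−δ) ≥ 27 + 10δ/(1−δ) ⇒ δ ≥ 10/17.
Flux: cooperation gives 10 each period; deviation gives 12 once then 4 forever.
  δ ≥ 2/8 = 1/4.
Both must hold, so the binding constraint is Enzo's: δ ≥ 10/17.

Enzo; δ ≥ 10/17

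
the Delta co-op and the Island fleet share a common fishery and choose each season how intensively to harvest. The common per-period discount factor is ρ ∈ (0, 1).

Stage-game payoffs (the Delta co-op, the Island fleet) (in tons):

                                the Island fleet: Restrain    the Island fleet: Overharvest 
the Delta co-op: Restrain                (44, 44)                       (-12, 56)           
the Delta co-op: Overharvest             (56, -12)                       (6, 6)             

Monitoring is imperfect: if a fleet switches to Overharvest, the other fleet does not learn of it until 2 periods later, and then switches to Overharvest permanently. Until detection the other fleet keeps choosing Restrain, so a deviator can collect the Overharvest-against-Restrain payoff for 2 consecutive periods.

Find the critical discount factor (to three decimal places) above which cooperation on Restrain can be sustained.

0.490

Deviating for the 2 undetected periods gains 56−44 = 12 per period over cooperation, then loses 44−6 = 38 per period forever once punishment starts.
Gain: 12(1 + ρ + … + ρ^1); loss: 38·ρ^2/(1−ρ).
No profitable deviation ⇔ 12(1−ρ^2) ≤ 38·ρ^2, i.e. ρ^2 ≥ 12/(12+38) = 6/25.
Hence ρ ≥ (6/25)^(1/2) ≈ 0.490.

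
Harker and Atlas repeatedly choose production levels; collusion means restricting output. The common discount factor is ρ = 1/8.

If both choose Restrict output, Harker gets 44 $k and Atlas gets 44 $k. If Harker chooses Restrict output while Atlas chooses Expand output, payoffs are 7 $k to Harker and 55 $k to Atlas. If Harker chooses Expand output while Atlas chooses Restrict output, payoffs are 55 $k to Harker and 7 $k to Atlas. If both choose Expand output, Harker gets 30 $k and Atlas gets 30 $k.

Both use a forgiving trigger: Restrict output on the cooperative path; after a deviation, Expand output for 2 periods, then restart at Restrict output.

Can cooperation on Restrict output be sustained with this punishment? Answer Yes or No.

IC: ρ+…+ρ^2 ≥ (55−44)/(44−30) = 11/14.
At ρ = 1/8: partial sum = 0.1406 < 0.7857. Cooperation not sustainable.

No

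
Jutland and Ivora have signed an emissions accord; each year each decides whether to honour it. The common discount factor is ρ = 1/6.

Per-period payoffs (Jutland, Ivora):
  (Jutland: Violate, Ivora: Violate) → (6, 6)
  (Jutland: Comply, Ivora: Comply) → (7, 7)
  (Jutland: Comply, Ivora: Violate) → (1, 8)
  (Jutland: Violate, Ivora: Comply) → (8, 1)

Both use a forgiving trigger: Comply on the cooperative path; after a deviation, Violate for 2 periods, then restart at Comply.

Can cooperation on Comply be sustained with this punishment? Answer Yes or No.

A one-shot deviation gives 8 now, then 6 for 2 periods, then back to 7.
Gain from deviating: (8−7) today; loss: (7−6) in each of the next 2 periods.
No-deviation condition: (7−6)(ρ+…+ρ^2) ≥ 8−7, i.e. ρ+…+ρ^2 ≥ 1.
At ρ = 1/6: ρ+…+ρ^2 = 0.1944 < 1.0000.
So cooperation is not sustainable.

No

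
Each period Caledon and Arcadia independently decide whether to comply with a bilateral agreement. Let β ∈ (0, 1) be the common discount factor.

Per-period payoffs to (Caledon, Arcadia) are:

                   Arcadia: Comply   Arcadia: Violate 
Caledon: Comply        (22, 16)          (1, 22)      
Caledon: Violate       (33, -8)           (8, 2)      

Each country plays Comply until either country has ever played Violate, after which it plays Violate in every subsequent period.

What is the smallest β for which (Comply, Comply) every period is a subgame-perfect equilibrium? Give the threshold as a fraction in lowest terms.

Caledon: cooperation gives 22 each period; deviation gives 33 once then 8 forever.
  22/(1−β) ≥ 33 + 8β/(1−β) ⇒ β ≥ 11/25.
Arcadia: cooperation gives 16 each period; deviation gives 22 once then 2 forever.
  β ≥ 6/20 = 3/10.
Both must hold, so the binding constraint is Caledon's: β ≥ 11/25.

11/25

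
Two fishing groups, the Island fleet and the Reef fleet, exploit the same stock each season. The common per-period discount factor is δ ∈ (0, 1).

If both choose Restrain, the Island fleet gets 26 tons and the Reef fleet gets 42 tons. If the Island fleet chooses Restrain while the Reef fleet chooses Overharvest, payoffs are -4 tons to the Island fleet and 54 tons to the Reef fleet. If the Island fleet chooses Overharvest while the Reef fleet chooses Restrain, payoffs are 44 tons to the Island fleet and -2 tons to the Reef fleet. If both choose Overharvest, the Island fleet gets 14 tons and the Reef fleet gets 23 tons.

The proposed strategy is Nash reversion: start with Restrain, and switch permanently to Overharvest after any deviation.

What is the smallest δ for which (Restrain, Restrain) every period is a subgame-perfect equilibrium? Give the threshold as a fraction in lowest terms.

3/5

the Island fleet: cooperation gives 26 each period; deviation gives 44 once then 14 forever.
  26/(1−δ) ≥ 44 + 14δ/(1−δ) ⇒ δ ≥ 18/30 = 3/5.
the Reef fleet: cooperation gives 42 each period; deviation gives 54 once then 23 forever.
  δ ≥ 12/31.
Both must hold, so the binding constraint is the Island fleet's: δ ≥ 3/5.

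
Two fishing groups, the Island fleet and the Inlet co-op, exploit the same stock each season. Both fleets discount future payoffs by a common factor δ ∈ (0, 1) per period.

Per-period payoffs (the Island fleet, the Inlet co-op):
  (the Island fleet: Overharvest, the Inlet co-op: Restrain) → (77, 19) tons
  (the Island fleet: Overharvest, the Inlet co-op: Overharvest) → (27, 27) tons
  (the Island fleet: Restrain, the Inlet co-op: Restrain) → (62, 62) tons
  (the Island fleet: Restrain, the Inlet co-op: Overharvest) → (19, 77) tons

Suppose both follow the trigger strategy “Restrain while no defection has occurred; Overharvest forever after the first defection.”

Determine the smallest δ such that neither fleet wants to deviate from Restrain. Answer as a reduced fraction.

Cooperation forever yields 62 each period: 62/(1−δ).
Deviating yields 77 once, then 27 forever: 77 + 27δ/(1−δ).
No profitable deviation requires 62/(1−δ) ≥ 77 + 27δ/(1−δ).
Multiplying by (1−δ): 62 ≥ 77(1−δ) + 27δ = 77 − 50δ.
So 50δ ≥ 15, i.e. δ ≥ 15/50 = 3/10.

3/10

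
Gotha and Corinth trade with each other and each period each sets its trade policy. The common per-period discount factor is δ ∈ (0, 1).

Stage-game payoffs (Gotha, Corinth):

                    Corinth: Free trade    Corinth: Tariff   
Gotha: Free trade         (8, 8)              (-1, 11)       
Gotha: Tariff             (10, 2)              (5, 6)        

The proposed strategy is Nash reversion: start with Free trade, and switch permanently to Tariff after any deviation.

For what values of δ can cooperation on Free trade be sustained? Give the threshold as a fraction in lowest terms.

3/5

For Gotha: deviation gain 10−8 = 2, per-period punishment loss 8−5 = 3. IC gives δ ≥ 2/5.
For Corinth: gain 3, loss 2 per period, so δ ≥ 3/5.
The tighter constraint is Corinth's, so cooperation needs δ ≥ 3/5.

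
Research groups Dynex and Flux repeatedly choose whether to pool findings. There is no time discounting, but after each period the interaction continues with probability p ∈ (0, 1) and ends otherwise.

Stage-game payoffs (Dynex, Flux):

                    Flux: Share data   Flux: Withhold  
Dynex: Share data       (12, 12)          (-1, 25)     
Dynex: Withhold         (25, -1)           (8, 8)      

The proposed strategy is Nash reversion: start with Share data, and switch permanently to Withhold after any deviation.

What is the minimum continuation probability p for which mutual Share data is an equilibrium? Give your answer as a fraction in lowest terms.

13/17

With no time discounting, the continuation probability p plays the role of the discount factor.
Grim-trigger IC: 12/(1−p) ≥ 25 + 8p/(1−p) ⇒ p ≥ (25−12)/(25−8) = 13/17.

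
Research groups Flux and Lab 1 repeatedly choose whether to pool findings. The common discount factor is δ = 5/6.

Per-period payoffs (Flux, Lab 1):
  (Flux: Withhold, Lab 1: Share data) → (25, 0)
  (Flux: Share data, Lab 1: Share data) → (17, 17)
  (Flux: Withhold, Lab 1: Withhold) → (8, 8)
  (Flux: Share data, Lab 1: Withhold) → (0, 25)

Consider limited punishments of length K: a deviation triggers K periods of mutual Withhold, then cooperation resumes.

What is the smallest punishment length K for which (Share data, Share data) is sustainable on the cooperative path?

2

IC: δ(1−δ^K)/(1−δ) ≥ (25−17)/(17−8) = 8/9.
With δ = 5/6: need 1 − δ^K ≥ 8/9·(1−5/6)/(5/6), i.e. δ^K ≤ 0.8222.
Since (5/6)^1 = 0.8333 and (5/6)^2 = 0.6944, the smallest such K is 2.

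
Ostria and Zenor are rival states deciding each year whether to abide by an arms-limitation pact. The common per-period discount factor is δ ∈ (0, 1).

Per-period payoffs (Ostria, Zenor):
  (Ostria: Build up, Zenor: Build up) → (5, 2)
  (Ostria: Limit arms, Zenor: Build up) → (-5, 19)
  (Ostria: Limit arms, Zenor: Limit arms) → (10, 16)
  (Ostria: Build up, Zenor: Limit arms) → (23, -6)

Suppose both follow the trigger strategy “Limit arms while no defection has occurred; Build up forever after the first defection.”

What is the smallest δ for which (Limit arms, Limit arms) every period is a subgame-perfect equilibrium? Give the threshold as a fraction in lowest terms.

13/18

For Ostria: deviation gain 23−10 = 13, per-period punishment loss 10−5 = 5. IC gives δ ≥ 13/18.
For Zenor: gain 3, loss 14 per period, so δ ≥ 3/17.
The tighter constraint is Ostria's, so cooperation needs δ ≥ 13/18.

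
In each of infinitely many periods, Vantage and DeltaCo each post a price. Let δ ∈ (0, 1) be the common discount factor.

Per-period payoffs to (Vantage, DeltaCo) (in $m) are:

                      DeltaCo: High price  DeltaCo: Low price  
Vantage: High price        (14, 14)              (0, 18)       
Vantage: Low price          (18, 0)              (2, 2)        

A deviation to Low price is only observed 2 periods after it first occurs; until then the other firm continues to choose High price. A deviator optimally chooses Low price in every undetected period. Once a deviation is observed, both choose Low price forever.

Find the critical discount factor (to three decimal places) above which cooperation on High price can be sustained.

0.500

A deviator earns 18 for 2 periods, then 2 forever; cooperating earns 14 forever. Multiplying the IC by (1−δ):
14 ≥ 18(1−δ^2) + 2δ^2, so 16·δ^2 ≥ 4 and δ^2 ≥ 1/4.
δ ≥ (1/4)^(1/2) ≈ 0.500.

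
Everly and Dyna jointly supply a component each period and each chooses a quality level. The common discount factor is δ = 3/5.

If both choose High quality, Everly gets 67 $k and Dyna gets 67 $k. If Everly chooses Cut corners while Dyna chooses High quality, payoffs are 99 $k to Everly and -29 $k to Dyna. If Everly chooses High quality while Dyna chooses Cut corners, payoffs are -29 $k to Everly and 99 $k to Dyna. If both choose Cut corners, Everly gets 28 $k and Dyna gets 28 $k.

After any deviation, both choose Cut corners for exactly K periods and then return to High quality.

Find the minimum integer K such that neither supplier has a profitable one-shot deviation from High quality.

No profitable deviation requires (67−28)(δ+…+δ^K) ≥ 99−67, i.e. δ+…+δ^K ≥ 32/39 ≈ 0.8205.
With δ = 3/5, the partial sums are K=1: 0.6000, K=2: 0.9600.
K = 2 is the first length at which the sum reaches 0.8205.

2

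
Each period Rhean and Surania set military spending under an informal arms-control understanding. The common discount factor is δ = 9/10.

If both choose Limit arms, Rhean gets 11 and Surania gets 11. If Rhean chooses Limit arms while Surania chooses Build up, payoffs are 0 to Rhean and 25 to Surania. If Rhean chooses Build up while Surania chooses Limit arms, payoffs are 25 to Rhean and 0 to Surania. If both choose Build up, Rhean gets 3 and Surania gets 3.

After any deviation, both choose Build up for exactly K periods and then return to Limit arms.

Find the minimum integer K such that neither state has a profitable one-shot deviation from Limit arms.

3

No profitable deviation requires (11−3)(δ+…+δ^K) ≥ 25−11, i.e. δ+…+δ^K ≥ 7/4 ≈ 1.7500.
With δ = 9/10, the partial sums are K=1: 0.9000, K=2: 1.7100, K=3: 2.4390.
K = 3 is the first length at which the sum reaches 1.7500.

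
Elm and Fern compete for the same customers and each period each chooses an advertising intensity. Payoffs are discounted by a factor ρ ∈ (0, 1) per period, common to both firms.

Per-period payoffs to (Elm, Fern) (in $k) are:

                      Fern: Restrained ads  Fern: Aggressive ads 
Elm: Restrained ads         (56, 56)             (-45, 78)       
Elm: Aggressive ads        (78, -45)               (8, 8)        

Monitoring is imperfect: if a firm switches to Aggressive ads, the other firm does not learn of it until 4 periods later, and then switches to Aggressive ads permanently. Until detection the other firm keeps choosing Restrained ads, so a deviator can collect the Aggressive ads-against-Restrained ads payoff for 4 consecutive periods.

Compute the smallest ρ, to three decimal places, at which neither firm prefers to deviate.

0.749

A deviator earns 78 for 4 periods, then 8 forever; cooperating earns 56 forever. Multiplying the IC by (1−ρ):
56 ≥ 78(1−ρ^4) + 8ρ^4, so 70·ρ^4 ≥ 22 and ρ^4 ≥ 11/35.
ρ ≥ (11/35)^(1/4) ≈ 0.749.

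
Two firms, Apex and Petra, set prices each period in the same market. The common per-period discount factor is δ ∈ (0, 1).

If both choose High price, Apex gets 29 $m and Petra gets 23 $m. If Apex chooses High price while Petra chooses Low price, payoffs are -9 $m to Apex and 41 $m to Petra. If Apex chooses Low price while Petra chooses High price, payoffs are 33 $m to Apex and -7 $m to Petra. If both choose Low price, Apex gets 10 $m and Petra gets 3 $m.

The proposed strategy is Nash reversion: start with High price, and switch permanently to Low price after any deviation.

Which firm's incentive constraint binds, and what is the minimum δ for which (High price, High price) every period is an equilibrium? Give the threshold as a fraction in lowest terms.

Petra; δ ≥ 9/19

For Apex: deviation gain 33−29 = 4, per-period punishment loss 29−10 = 19. IC gives δ ≥ 4/23.
For Petra: gain 18, loss 20 per period, so δ ≥ 18/38 = 9/19.
The tighter constraint is Petra's, so cooperation needs δ ≥ 9/19.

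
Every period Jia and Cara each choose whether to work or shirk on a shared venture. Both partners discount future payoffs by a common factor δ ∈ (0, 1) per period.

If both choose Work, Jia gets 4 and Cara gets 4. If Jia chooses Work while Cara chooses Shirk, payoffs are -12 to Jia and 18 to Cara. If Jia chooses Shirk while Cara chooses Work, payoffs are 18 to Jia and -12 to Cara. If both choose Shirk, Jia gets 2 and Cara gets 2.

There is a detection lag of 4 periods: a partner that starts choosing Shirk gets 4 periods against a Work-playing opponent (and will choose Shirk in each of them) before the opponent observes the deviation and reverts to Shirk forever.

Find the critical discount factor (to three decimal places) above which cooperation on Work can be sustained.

Deviating for the 4 undetected periods gains 18−4 = 14 per period over cooperation, then loses 4−2 = 2 per period forever once punishment starts.
Gain: 14(1 + δ + … + δ^3); loss: 2·δ^4/(1−δ).
No profitable deviation ⇔ 14(1−δ^4) ≤ 2·δ^4, i.e. δ^4 ≥ 14/(14+2) = 7/8.
Hence δ ≥ (7/8)^(1/4) ≈ 0.967.

0.967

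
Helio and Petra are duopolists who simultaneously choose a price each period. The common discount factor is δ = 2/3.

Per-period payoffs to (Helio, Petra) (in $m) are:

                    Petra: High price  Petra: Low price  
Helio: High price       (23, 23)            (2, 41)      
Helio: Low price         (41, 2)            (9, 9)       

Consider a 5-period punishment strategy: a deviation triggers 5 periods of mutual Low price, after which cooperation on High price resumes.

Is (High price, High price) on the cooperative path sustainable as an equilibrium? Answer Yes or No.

Yes

IC: δ+…+δ^5 ≥ (41−23)/(23−9) = 9/7.
At δ = 2/3: partial sum = 1.7366 ≥ 1.2857. Cooperation sustainable.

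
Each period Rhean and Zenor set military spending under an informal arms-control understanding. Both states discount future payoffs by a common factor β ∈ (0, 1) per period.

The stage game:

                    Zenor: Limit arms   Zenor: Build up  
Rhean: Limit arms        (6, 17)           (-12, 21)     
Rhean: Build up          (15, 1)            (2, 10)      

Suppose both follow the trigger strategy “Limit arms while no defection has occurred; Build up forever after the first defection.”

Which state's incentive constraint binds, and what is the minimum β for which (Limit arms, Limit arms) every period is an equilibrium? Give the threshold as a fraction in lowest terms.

Rhean's threshold: (15−6)/(15−2) = 9/13.
Zenor's threshold: (21−17)/(21−10) = 4/11.
9/13 > 4/11, so Rhean binds and β* = 9/13.

Rhean; β ≥ 9/13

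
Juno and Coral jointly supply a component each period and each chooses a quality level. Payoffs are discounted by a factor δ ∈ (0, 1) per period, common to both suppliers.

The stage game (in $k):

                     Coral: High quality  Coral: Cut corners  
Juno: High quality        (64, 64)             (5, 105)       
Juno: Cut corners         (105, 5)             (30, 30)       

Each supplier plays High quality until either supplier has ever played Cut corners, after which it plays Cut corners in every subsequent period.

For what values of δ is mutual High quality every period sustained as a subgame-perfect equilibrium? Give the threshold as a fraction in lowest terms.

64/(1−δ) ≥ 105 + 30δ/(1−δ)
64 ≥ 105 − 75δ
δ ≥ 41/75.

41/75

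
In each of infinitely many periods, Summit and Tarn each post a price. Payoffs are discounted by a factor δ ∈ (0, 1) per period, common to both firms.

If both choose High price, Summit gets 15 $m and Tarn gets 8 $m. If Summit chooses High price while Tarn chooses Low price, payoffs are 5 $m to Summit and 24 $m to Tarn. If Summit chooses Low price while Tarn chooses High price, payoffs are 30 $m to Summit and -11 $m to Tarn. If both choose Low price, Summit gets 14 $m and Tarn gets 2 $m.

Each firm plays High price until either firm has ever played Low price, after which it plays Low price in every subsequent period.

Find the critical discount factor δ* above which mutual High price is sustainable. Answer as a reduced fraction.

15/16

Summit's threshold: (30−15)/(30−14) = 15/16.
Tarn's threshold: (24−8)/(24−2) = 8/11.
15/16 > 8/11, so Summit binds and δ* = 15/16.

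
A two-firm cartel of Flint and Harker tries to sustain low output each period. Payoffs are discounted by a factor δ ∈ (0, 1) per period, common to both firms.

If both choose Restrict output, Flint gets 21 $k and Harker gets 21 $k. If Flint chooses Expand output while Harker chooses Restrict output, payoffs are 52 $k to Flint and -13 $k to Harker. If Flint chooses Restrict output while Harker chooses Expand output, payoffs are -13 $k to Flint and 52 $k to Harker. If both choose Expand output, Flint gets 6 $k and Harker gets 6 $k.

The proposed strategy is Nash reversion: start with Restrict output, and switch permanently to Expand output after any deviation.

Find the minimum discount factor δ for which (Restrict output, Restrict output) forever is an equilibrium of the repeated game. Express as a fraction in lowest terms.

21/(1−δ) ≥ 52 + 6δ/(1−δ)
21 ≥ 52 − 46δ
δ ≥ 31/46.

31/46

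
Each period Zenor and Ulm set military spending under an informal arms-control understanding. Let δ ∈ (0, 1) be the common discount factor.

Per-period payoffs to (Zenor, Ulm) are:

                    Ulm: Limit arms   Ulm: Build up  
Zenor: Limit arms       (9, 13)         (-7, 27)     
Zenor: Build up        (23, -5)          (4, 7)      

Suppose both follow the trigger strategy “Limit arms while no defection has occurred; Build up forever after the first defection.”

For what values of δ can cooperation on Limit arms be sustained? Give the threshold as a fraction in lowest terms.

For Zenor: deviation gain 23−9 = 14, per-period punishment loss 9−4 = 5. IC gives δ ≥ 14/19.
For Ulm: gain 14, loss 6 per period, so δ ≥ 14/20 = 7/10.
The tighter constraint is Zenor's, so cooperation needs δ ≥ 14/19.

14/19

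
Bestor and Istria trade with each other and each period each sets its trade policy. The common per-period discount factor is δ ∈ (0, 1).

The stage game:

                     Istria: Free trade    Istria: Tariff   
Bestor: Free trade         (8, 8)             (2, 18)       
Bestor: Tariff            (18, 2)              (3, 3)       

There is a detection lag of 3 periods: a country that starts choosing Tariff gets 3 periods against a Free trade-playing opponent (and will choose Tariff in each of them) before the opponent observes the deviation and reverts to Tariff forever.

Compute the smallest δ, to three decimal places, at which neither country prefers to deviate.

A deviator earns 18 for 3 periods, then 3 forever; cooperating earns 8 forever. Multiplying the IC by (1−δ):
8 ≥ 18(1−δ^3) + 3δ^3, so 15·δ^3 ≥ 10 and δ^3 ≥ 2/3.
δ ≥ (2/3)^(1/3) ≈ 0.874.

0.874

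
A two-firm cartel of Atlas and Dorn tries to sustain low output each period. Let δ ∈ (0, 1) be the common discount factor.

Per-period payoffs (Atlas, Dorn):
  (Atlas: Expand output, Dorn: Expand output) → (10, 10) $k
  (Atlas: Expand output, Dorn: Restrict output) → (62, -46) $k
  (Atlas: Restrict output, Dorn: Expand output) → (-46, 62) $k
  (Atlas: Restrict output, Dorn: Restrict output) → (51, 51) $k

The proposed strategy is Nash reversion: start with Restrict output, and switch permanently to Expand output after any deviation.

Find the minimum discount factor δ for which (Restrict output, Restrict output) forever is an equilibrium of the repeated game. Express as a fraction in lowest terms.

11/52

Under grim trigger the critical discount factor is (T−C)/(T−P) with T = 62, C = 51, P = 10.
δ* = (62−51)/(62−10) = 11/52.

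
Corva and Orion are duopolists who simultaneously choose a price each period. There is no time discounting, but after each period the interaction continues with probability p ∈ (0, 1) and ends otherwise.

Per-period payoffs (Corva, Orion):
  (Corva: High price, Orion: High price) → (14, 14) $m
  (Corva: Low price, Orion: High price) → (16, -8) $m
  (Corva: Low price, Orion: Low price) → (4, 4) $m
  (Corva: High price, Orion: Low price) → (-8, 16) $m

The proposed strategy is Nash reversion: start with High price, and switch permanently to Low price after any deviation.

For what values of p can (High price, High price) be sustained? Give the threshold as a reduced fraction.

1/6

With no time discounting, the continuation probability p plays the role of the discount factor.
Grim-trigger IC: 14/(1−p) ≥ 16 + 4p/(1−p) ⇒ p ≥ (16−14)/(16−4) = 1/6.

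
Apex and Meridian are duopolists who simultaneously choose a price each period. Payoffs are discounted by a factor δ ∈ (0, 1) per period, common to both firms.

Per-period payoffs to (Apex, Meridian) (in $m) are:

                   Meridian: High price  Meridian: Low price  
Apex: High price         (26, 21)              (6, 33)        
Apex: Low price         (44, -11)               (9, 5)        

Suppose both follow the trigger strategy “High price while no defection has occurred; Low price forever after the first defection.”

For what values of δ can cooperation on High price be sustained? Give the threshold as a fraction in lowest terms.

For Apex: deviation gain 44−26 = 18, per-period punishment loss 26−9 = 17. IC gives δ ≥ 18/35.
For Meridian: gain 12, loss 16 per period, so δ ≥ 12/28 = 3/7.
The tighter constraint is Apex's, so cooperation needs δ ≥ 18/35.

18/35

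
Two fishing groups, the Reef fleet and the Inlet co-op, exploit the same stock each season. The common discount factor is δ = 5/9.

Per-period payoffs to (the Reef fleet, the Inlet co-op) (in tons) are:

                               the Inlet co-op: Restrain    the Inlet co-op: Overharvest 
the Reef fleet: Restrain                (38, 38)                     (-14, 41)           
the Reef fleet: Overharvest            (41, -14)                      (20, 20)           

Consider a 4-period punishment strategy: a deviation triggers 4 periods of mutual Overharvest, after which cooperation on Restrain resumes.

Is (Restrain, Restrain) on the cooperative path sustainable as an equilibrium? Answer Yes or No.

Yes

A one-shot deviation gives 41 now, then 20 for 4 periods, then back to 38.
Gain from deviating: (41−38) today; loss: (38−20) in each of the next 4 periods.
No-deviation condition: (38−20)(δ+…+δ^4) ≥ 41−38, i.e. δ+…+δ^4 ≥ 1/6.
At δ = 5/9: δ+…+δ^4 = 1.1309 ≥ 0.1667.
So cooperation is sustainable.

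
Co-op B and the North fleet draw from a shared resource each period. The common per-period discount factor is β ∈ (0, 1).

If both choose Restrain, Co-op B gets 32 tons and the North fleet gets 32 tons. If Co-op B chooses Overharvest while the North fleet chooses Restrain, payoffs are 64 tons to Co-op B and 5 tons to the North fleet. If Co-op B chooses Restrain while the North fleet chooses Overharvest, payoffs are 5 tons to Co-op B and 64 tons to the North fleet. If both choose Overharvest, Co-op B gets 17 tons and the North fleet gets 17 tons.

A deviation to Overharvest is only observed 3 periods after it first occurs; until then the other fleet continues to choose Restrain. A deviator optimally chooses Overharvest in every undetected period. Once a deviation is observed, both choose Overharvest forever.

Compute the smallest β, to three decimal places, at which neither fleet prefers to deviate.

0.880

Deviating for the 3 undetected periods gains 64−32 = 32 per period over cooperation, then loses 32−17 = 15 per period forever once punishment starts.
Gain: 32(1 + β + … + β^2); loss: 15·β^3/(1−β).
No profitable deviation ⇔ 32(1−β^3) ≤ 15·β^3, i.e. β^3 ≥ 32/(32+15) = 32/47.
Hence β ≥ (32/47)^(1/3) ≈ 0.880.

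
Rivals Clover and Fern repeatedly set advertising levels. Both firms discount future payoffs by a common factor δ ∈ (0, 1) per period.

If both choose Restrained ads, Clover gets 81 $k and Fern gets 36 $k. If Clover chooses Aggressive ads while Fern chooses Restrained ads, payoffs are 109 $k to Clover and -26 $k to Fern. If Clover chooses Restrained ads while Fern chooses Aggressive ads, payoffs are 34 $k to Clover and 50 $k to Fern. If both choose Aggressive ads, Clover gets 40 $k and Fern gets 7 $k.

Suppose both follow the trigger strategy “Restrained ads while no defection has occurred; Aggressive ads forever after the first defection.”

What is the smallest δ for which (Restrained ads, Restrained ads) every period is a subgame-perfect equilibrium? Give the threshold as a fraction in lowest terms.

For Clover: deviation gain 109−81 = 28, per-period punishment loss 81−40 = 41. IC gives δ ≥ 28/69.
For Fern: gain 14, loss 29 per period, so δ ≥ 14/43.
The tighter constraint is Clover's, so cooperation needs δ ≥ 28/69.

28/69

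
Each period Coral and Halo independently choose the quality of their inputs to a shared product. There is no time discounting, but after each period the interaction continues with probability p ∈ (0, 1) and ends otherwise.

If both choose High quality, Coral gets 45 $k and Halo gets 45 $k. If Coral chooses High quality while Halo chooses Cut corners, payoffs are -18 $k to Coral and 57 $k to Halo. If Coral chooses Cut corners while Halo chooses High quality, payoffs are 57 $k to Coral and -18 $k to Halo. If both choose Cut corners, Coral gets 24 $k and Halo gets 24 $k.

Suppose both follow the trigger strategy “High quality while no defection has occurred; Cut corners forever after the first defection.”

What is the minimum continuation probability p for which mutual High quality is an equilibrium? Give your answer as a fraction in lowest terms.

Expected cooperation value is 45 + p·45 + p²·45 + … = 45/(1−p); deviation gives 57 + p·24/(1−p).
45 ≥ 57(1−p) + 24p ⇒ 33p ≥ 12 ⇒ p ≥ 12/33 = 4/11.

4/11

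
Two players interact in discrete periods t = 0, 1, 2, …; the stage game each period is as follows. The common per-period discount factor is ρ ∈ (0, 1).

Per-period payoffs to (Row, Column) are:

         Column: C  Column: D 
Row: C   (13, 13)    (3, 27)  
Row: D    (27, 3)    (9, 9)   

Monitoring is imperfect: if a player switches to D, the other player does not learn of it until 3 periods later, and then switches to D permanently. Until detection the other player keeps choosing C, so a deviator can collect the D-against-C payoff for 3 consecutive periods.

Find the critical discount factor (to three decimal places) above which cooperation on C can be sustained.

0.920

A deviator earns 27 for 3 periods, then 9 forever; cooperating earns 13 forever. Multiplying the IC by (1−ρ):
13 ≥ 27(1−ρ^3) + 9ρ^3, so 18·ρ^3 ≥ 14 and ρ^3 ≥ 7/9.
ρ ≥ (7/9)^(1/3) ≈ 0.920.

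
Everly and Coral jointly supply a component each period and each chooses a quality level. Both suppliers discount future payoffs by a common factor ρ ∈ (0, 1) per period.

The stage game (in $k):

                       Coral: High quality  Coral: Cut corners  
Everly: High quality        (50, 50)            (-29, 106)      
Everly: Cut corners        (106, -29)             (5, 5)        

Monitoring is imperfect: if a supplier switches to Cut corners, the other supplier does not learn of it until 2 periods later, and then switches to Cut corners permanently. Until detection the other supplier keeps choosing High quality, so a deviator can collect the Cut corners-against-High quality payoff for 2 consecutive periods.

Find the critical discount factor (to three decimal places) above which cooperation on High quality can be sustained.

0.745

A deviator earns 106 for 2 periods, then 5 forever; cooperating earns 50 forever. Multiplying the IC by (1−ρ):
50 ≥ 106(1−ρ^2) + 5ρ^2, so 101·ρ^2 ≥ 56 and ρ^2 ≥ 56/101.
ρ ≥ (56/101)^(1/2) ≈ 0.745.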